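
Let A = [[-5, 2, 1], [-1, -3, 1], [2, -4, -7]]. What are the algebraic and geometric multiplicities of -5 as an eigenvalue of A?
The characteristic polynomial is (x + 5)^3, so the factor x + 5 appears with exponent 3: the algebraic multiplicity is 3.

rank(A + 5I) = 2, so the eigenspace has dimension 3 - 2 = 1: the geometric multiplicity is 1.

Since 1 < 3, A is not diagonalizable.

algebraic multiplicity 3, geometric multiplicity 1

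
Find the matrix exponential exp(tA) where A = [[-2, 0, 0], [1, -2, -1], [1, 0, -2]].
A has Jordan form J = [[-2, 1, 0], [0, -2, 1], [0, 0, -2]] with A = PJP^{-1}, so e^{tA} = P e^{tJ} P^{-1}.

For a Jordan block J_k(λ), e^{tJ_k(λ)} = e^{λt} · (I + tN + t^2 N^2/2! + ... + t^{k-1} N^{k-1}/(k-1)!) where N is the nilpotent superdiagonal part.

Assembling the blocks and conjugating back gives the entries of e^{tA} as shown above.

e^{tA} = [[e^{-2*t}, 0, 0], [t*(2 - t)*e^{-2*t}/2, e^{-2*t}, -t*e^{-2*t}], [t*e^{-2*t}, 0, e^{-2*t}]]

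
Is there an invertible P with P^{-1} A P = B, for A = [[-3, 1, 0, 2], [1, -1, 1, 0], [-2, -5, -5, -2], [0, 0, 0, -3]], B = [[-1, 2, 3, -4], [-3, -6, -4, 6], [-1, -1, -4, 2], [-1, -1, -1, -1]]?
Two matrices over a field are similar if and only if they have the same invariant factors.

Both A and B have characteristic polynomial (x + 3)^4 and minimal polynomial (x + 3)^3. Computing further, both have invariant factors x + 3, (x + 3)^3. Hence A and B are similar.

Yes.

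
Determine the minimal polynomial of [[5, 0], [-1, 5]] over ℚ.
The characteristic polynomial factors as (x - 5)^2. The minimal polynomial is ∏(x - λ)^{k_λ} where k_λ is the size of the largest Jordan block at λ.

For λ = 5: rank(A - 5I) = 1, and the largest Jordan block has size 2 (the smallest k with rank((A - 5I)^k) = rank((A - 5I)^(k+1))).

So m_A(x) = (x - 5)^2.

m_A(x) = (x - 5)^2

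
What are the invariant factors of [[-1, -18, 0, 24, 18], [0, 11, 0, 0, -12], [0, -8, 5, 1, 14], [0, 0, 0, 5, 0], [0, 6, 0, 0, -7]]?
The Jordan structure of A has elementary divisors (x + 1), (x + 1), (x - 5)^2, (x - 5). Arranging the block sizes at each eigenvalue in decreasing order and taking row products gives the invariant factors.

Invariant factors (smallest first, each dividing the next): (x - 5)(x + 1), (x - 5)^2(x + 1).

Check: the last factor (x - 5)^2(x + 1) is the minimal polynomial, and the product (x - 5)^3(x + 1)^2 is the characteristic polynomial.

(x - 5)(x + 1), (x - 5)^2(x + 1)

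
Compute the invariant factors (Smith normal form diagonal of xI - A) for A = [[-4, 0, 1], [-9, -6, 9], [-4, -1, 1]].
The Jordan structure of A has elementary divisors (x + 3)^3. Arranging the block sizes at each eigenvalue in decreasing order and taking row products gives the invariant factors.

Invariant factors (smallest first, each dividing the next): (x + 3)^3.

Check: the last factor (x + 3)^3 is the minimal polynomial, and the product (x + 3)^3 is the characteristic polynomial.

(x + 3)^3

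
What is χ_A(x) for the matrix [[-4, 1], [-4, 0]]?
xI - A = [[x + 4, -1], [4, x]].

Expanding det(xI - A) along the first row:
det(xI - A) = + (x + 4)·det([[x]]) - (-1)·det([[4]]).

Evaluating gives χ_A(x) = x^2 + 4x + 4 = (x + 2)^2.

χ_A(x) = (x + 2)^2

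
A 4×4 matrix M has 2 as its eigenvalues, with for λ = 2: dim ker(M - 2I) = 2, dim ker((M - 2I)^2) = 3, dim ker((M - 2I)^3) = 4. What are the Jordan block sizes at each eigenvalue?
λ = 2: successive nullity increments [2, 1, 1] count blocks of size ≥ k; block sizes are [3, 1].

Jordan blocks: (2, 3), (2, 1)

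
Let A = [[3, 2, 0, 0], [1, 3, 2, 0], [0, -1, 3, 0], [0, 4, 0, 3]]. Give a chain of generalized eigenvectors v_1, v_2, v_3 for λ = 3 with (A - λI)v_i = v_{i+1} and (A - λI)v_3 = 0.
v_1 = [[-3, 0, 2, -6]]^T, v_2 = [[0, 1, 0, 0]]^T, v_3 = [[2, 0, -1, 4]]^T

We seek v_1 ∈ ker((A - 3I)^3) \ ker((A - 3I)^2), then set v_{i+1} = (A - 3I) v_i.

One such chain is v_1 = [[-3, 0, 2, -6]]^T, v_2 = [[0, 1, 0, 0]]^T, v_3 = [[2, 0, -1, 4]]^T. Check: (A - 3I) v_3 = [[0, 0, 0, 0]]^T = 0.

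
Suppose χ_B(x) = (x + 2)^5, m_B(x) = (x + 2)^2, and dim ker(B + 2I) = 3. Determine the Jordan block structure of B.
λ = -2: algebraic multiplicity 5 (exponent in χ_B), largest block size 2 (exponent in m_B), 3 blocks (geometric multiplicity). These force block sizes [2, 2, 1].

Jordan blocks: (-2, 2), (-2, 2), (-2, 1)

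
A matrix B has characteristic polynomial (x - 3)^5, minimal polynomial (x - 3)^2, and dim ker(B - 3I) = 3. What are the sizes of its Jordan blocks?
λ = 3: algebraic multiplicity 5 (exponent in χ_B), largest block size 2 (exponent in m_B), 3 blocks (geometric multiplicity). These force block sizes [2, 2, 1].

Jordan blocks: (3, 2), (3, 2), (3, 1)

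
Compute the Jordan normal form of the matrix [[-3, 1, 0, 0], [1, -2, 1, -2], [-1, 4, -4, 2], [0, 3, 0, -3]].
J = [[-3, 1, 0, 0], [0, -3, 1, 0], [0, 0, -3, 0], [0, 0, 0, -3]]

The characteristic polynomial is det(xI - A) = (x + 3)^4, so the eigenvalues are -3 (algebraic multiplicity 4).

For λ = -3: rank(A + 3I) = 2, rank((A + 3I)^2) = 1, rank((A + 3I)^3) = 0. The eigenspace has dimension 4 - 2 = 2, so there are 2 Jordan blocks; the rank sequence gives block sizes [3, 1].

Assembling the blocks gives the Jordan form J above.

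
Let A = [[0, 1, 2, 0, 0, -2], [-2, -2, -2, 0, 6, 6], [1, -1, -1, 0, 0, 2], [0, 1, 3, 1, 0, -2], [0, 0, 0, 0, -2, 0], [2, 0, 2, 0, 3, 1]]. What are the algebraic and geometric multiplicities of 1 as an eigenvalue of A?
algebraic multiplicity 3, geometric multiplicity 2

The characteristic polynomial is (x - 1)^3(x + 2)^3, so the factor x - 1 appears with exponent 3: the algebraic multiplicity is 3.

rank(A - I) = 4, so the eigenspace has dimension 6 - 4 = 2: the geometric multiplicity is 2.

Since 2 < 3, A is not diagonalizable.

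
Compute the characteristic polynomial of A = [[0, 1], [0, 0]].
xI - A = [[x, -1], [0, x]].

Expanding det(xI - A) along the first row:
det(xI - A) = + (x)·det([[x]]) - (-1)·det([[0]]).

Evaluating gives χ_A(x) = x^2.

χ_A(x) = x^2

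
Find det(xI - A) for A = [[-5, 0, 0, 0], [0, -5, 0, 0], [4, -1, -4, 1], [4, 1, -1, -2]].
xI - A = [[x + 5, 0, 0, 0], [0, x + 5, 0, 0], [-4, 1, x + 4, -1], [-4, -1, 1, x + 2]].

Expanding det(xI - A) along the first row:
det(xI - A) = + (x + 5)·det([[x + 5, 0, 0], [1, x + 4, -1], [-1, 1, x + 2]]) - (0)·det([[0, 0, 0], [-4, x + 4, -1], [-4, 1, x + 2]]) + (0)·det([[0, x + 5, 0], [-4, 1, -1], [-4, -1, x + 2]]) - (0)·det([[0, x + 5, 0], [-4, 1, x + 4], [-4, -1, 1]]).

Evaluating gives χ_A(x) = x^4 + 16x^3 + 94x^2 + 240x + 225 = (x + 3)^2(x + 5)^2.

χ_A(x) = (x + 3)^2(x + 5)^2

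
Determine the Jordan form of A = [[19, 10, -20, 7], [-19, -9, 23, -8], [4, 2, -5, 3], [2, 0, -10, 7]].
J = [[3, 1, 0, 0], [0, 3, 0, 0], [0, 0, 3, 1], [0, 0, 0, 3]]

The characteristic polynomial is det(xI - A) = (x - 3)^4, so the eigenvalues are 3 (algebraic multiplicity 4).

For λ = 3: rank(A - 3I) = 2, rank((A - 3I)^2) = 0. The eigenspace has dimension 4 - 2 = 2, so there are 2 Jordan blocks; the rank sequence gives block sizes [2, 2].

Assembling the blocks gives the Jordan form J above.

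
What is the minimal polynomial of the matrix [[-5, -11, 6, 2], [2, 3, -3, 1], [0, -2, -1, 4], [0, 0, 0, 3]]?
The characteristic polynomial factors as (x - 3)(x + 1)^3. The minimal polynomial is ∏(x - λ)^{k_λ} where k_λ is the size of the largest Jordan block at λ.

For λ = -1: rank(A + I) = 3, and the largest Jordan block has size 3 (the smallest k with rank((A + I)^k) = rank((A + I)^(k+1))).
For λ = 3: rank(A - 3I) = 3, and the largest Jordan block has size 1 (the smallest k with rank((A - 3I)^k) = rank((A - 3I)^(k+1))).

So m_A(x) = (x - 3)(x + 1)^3.

m_A(x) = (x - 3)(x + 1)^3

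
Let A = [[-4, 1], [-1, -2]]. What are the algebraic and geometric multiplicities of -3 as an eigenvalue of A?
The characteristic polynomial is (x + 3)^2, so the factor x + 3 appears with exponent 2: the algebraic multiplicity is 2.

rank(A + 3I) = 1, so the eigenspace has dimension 2 - 1 = 1: the geometric multiplicity is 1.

Since 1 < 2, A is not diagonalizable.

algebraic multiplicity 2, geometric multiplicity 1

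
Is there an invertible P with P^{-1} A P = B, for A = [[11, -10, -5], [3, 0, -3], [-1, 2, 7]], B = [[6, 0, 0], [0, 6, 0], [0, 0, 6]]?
Both have characteristic polynomial (x - 6)^3, but the minimal polynomial of A is (x - 6)^2 while the minimal polynomial of B is x - 6. The minimal polynomial is a similarity invariant, so A and B are not similar.

No.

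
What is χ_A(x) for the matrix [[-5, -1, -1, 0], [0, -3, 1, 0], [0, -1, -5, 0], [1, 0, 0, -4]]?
xI - A = [[x + 5, 1, 1, 0], [0, x + 3, -1, 0], [0, 1, x + 5, 0], [-1, 0, 0, x + 4]].

Expanding det(xI - A) along the first row:
det(xI - A) = + (x + 5)·det([[x + 3, -1, 0], [1, x + 5, 0], [0, 0, x + 4]]) - (1)·det([[0, -1, 0], [0, x + 5, 0], [-1, 0, x + 4]]) + (1)·det([[0, x + 3, 0], [0, 1, 0], [-1, 0, x + 4]]) - (0)·det([[0, x + 3, -1], [0, 1, x + 5], [-1, 0, 0]]).

Evaluating gives χ_A(x) = x^4 + 17x^3 + 108x^2 + 304x + 320 = (x + 4)^3(x + 5).

χ_A(x) = (x + 4)^3(x + 5)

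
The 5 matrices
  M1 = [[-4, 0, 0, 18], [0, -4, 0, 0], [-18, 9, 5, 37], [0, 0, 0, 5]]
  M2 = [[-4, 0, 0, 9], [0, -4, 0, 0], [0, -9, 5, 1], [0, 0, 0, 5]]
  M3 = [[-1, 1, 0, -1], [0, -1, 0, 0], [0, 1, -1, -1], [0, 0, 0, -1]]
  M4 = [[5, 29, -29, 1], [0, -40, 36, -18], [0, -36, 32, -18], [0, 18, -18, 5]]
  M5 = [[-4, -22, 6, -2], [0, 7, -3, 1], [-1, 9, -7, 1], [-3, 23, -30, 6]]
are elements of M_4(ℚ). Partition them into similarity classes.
3 classes: {M1, M2, M4}, {M3}, {M5}

Characteristic polynomials: χ_{M1} = (x - 5)^2(x + 4)^2, χ_{M2} = (x - 5)^2(x + 4)^2, χ_{M3} = (x + 1)^4, χ_{M4} = (x - 5)^2(x + 4)^2, χ_{M5} = (x - 5)^2(x + 4)^2.

{M1, M2, M4}: invariant factors x + 4, (x - 5)^2(x + 4).

{M3}: invariant factors x + 1, x + 1, (x + 1)^2.

{M5}: invariant factors (x - 5)^2(x + 4)^2.

Matrices are similar if and only if their invariant-factor lists agree; the partition into similarity classes is {M1, M2, M4}, {M3}, {M5}.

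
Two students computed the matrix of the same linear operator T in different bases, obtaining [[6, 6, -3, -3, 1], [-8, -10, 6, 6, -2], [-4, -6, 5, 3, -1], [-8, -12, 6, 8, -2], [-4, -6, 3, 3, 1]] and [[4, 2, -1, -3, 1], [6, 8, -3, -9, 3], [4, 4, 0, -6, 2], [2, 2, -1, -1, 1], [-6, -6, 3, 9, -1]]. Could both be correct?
Two matrices over a field are similar if and only if they have the same invariant factors.

Both A and B have characteristic polynomial (x - 2)^5 and minimal polynomial (x - 2)^2. Computing further, both have invariant factors x - 2, x - 2, x - 2, (x - 2)^2. Hence A and B are similar.

Yes.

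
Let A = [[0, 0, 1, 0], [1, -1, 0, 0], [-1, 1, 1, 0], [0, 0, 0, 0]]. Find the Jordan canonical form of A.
J = [[0, 1, 0, 0], [0, 0, 1, 0], [0, 0, 0, 0], [0, 0, 0, 0]]

The characteristic polynomial is det(xI - A) = x^4, so the eigenvalues are 0 (algebraic multiplicity 4).

For λ = 0: rank(A) = 2, rank(A^2) = 1, rank(A^3) = 0. The eigenspace has dimension 4 - 2 = 2, so there are 2 Jordan blocks; the rank sequence gives block sizes [3, 1].

Assembling the blocks gives the Jordan form J above.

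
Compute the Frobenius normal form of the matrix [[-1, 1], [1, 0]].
The invariant factors of A (the non-unit diagonal entries of the Smith normal form of xI - A over ℚ[x]) are x^2 + x - 1, each dividing the next. The characteristic polynomial is their product, x^2 + x - 1.

The rational canonical form is the block-diagonal matrix of companion matrices C(f_i):
R = [[0, 1], [1, -1]].

Note the characteristic polynomial does not split into linear factors over ℚ, so A has no Jordan form over ℚ; the rational canonical form exists over any field.

R = [[0, 1], [1, -1]]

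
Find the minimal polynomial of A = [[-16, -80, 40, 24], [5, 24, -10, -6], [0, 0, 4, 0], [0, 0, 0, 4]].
m_A(x) = (x - 4)^2

The characteristic polynomial factors as (x - 4)^4. The minimal polynomial is ∏(x - λ)^{k_λ} where k_λ is the size of the largest Jordan block at λ.

For λ = 4: rank(A - 4I) = 1, and the largest Jordan block has size 2 (the smallest k with rank((A - 4I)^k) = rank((A - 4I)^(k+1))).

So m_A(x) = (x - 4)^2.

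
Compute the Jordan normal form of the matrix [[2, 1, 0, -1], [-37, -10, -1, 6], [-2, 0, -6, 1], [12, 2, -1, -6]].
J = [[-5, 1, 0, 0], [0, -5, 0, 0], [0, 0, -5, 1], [0, 0, 0, -5]]

The characteristic polynomial is det(xI - A) = (x + 5)^4, so the eigenvalues are -5 (algebraic multiplicity 4).

For λ = -5: rank(A + 5I) = 2, rank((A + 5I)^2) = 0. The eigenspace has dimension 4 - 2 = 2, so there are 2 Jordan blocks; the rank sequence gives block sizes [2, 2].

Assembling the blocks gives the Jordan form J above.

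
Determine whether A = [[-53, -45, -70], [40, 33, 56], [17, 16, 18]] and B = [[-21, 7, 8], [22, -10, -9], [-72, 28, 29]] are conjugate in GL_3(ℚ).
Yes.

Two matrices over a field are similar if and only if they have the same invariant factors.

Both A and B have characteristic polynomial (x - 4)(x + 3)^2 and minimal polynomial (x - 4)(x + 3)^2. Computing further, both have invariant factors (x - 4)(x + 3)^2. Hence A and B are similar.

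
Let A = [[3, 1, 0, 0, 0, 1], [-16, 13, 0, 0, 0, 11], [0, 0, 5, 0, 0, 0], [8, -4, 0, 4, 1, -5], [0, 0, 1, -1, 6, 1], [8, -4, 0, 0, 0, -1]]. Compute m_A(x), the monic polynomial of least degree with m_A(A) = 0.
The characteristic polynomial factors as (x - 5)^6. The minimal polynomial is ∏(x - λ)^{k_λ} where k_λ is the size of the largest Jordan block at λ.

For λ = 5: rank(A - 5I) = 4, and the largest Jordan block has size 3 (the smallest k with rank((A - 5I)^k) = rank((A - 5I)^(k+1))).

So m_A(x) = (x - 5)^3.

m_A(x) = (x - 5)^3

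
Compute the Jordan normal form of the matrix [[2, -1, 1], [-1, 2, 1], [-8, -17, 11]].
The characteristic polynomial is det(xI - A) = (x - 6)^2(x - 3), so the eigenvalues are 3 (algebraic multiplicity 1), 6 (algebraic multiplicity 2).

For λ = 3: algebraic multiplicity 1 gives one 1×1 block.

For λ = 6: rank(A - 6I) = 2, rank((A - 6I)^2) = 1. The eigenspace has dimension 3 - 2 = 1, so there is 1 Jordan block; the rank sequence gives block sizes [2].

Assembling the blocks gives the Jordan form J above.

J = [[3, 0, 0], [0, 6, 1], [0, 0, 6]]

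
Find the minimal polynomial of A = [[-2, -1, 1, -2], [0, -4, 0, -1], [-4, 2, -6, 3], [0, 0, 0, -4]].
m_A(x) = (x + 4)^2

The characteristic polynomial factors as (x + 4)^4. The minimal polynomial is ∏(x - λ)^{k_λ} where k_λ is the size of the largest Jordan block at λ.

For λ = -4: rank(A + 4I) = 2, and the largest Jordan block has size 2 (the smallest k with rank((A + 4I)^k) = rank((A + 4I)^(k+1))).

So m_A(x) = (x + 4)^2.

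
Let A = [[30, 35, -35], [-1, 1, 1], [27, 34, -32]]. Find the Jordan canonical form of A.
J = [[-5, 0, 0], [0, 2, 1], [0, 0, 2]]

The characteristic polynomial is det(xI - A) = (x - 2)^2(x + 5), so the eigenvalues are -5 (algebraic multiplicity 1), 2 (algebraic multiplicity 2).

For λ = -5: algebraic multiplicity 1 gives one 1×1 block.

For λ = 2: rank(A - 2I) = 2, rank((A - 2I)^2) = 1. The eigenspace has dimension 3 - 2 = 1, so there is 1 Jordan block; the rank sequence gives block sizes [2].

Assembling the blocks gives the Jordan form J above.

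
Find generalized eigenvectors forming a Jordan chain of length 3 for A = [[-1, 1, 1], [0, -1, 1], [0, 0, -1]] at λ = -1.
We seek v_1 ∈ ker((A + I)^3) \ ker((A + I)^2), then set v_{i+1} = (A + I) v_i.

One such chain is v_1 = [[0, -1, 1]]^T, v_2 = [[0, 1, 0]]^T, v_3 = [[1, 0, 0]]^T. Check: (A + I) v_3 = [[0, 0, 0]]^T = 0.

v_1 = [[0, -1, 1]]^T, v_2 = [[0, 1, 0]]^T, v_3 = [[1, 0, 0]]^T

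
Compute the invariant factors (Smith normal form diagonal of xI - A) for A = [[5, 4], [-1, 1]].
(x - 3)^2

The Jordan structure of A has elementary divisors (x - 3)^2. Arranging the block sizes at each eigenvalue in decreasing order and taking row products gives the invariant factors.

Invariant factors (smallest first, each dividing the next): (x - 3)^2.

Check: the last factor (x - 3)^2 is the minimal polynomial, and the product (x - 3)^2 is the characteristic polynomial.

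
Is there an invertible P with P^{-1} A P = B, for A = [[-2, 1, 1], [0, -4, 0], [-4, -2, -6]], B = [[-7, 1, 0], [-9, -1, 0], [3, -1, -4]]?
Yes.

Two matrices over a field are similar if and only if they have the same invariant factors.

Both A and B have characteristic polynomial (x + 4)^3 and minimal polynomial (x + 4)^2. Computing further, both have invariant factors x + 4, (x + 4)^2. Hence A and B are similar.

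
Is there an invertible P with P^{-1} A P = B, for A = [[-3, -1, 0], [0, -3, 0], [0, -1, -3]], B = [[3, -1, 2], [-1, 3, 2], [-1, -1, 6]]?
No.

trace(A) = -9 but trace(B) = 12. The trace is a similarity invariant, so A and B are not similar.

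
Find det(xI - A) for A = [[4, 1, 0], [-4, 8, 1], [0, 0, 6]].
χ_A(x) = (x - 6)^3

xI - A = [[x - 4, -1, 0], [4, x - 8, -1], [0, 0, x - 6]].

Expanding det(xI - A) along the first row:
det(xI - A) = + (x - 4)·det([[x - 8, -1], [0, x - 6]]) - (-1)·det([[4, -1], [0, x - 6]]) + (0)·det([[4, x - 8], [0, 0]]).

Evaluating gives χ_A(x) = x^3 - 18x^2 + 108x - 216 = (x - 6)^3.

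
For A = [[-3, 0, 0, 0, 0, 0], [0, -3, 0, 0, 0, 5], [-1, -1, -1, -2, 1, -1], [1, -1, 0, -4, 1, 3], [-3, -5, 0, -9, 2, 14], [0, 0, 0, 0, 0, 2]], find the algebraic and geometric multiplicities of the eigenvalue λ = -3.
The characteristic polynomial is (x - 2)(x + 1)^3(x + 3)^2, so the factor x + 3 appears with exponent 2: the algebraic multiplicity is 2.

rank(A + 3I) = 4, so the eigenspace has dimension 6 - 4 = 2: the geometric multiplicity is 2.

algebraic multiplicity 2, geometric multiplicity 2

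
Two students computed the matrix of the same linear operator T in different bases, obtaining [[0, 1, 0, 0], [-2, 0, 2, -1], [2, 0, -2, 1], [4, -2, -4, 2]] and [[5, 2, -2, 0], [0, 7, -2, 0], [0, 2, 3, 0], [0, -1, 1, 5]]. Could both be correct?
No.

trace(A) = 0 but trace(B) = 20. The trace is a similarity invariant, so A and B are not similar.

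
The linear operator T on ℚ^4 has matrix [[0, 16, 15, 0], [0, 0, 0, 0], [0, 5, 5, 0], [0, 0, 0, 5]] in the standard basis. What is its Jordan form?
The characteristic polynomial is det(xI - A) = x^2(x - 5)^2, so the eigenvalues are 0 (algebraic multiplicity 2), 5 (algebraic multiplicity 2).

For λ = 0: rank(A) = 3, rank(A^2) = 2. The eigenspace has dimension 4 - 3 = 1, so there is 1 Jordan block; the rank sequence gives block sizes [2].

For λ = 5: rank(A - 5I) = 2. The eigenspace has dimension 4 - 2 = 2, so there are 2 Jordan blocks; the rank sequence gives block sizes [1, 1].

Assembling the blocks gives the Jordan form J above.

J = [[0, 1, 0, 0], [0, 0, 0, 0], [0, 0, 5, 0], [0, 0, 0, 5]]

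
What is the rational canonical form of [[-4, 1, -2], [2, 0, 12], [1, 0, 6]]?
The invariant factors of A (the non-unit diagonal entries of the Smith normal form of xI - A over ℚ[x]) are x(x - 6)(x + 4), each dividing the next. The characteristic polynomial is their product, x(x - 6)(x + 4).

The rational canonical form is the block-diagonal matrix of companion matrices C(f_i):
R = [[0, 0, 0], [1, 0, 24], [0, 1, 2]].

R = [[0, 0, 0], [1, 0, 24], [0, 1, 2]]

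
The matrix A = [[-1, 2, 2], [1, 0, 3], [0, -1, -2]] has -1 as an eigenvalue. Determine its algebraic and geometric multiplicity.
The characteristic polynomial is (x + 1)^3, so the factor x + 1 appears with exponent 3: the algebraic multiplicity is 3.

rank(A + I) = 2, so the eigenspace has dimension 3 - 2 = 1: the geometric multiplicity is 1.

Since 1 < 3, A is not diagonalizable.

algebraic multiplicity 3, geometric multiplicity 1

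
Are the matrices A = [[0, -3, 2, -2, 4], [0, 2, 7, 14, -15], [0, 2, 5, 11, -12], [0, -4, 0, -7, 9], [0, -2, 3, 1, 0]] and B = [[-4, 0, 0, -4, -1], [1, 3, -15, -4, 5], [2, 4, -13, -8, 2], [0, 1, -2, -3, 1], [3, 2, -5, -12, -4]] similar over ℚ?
trace(A) = 0 but trace(B) = -21. The trace is a similarity invariant, so A and B are not similar.

No.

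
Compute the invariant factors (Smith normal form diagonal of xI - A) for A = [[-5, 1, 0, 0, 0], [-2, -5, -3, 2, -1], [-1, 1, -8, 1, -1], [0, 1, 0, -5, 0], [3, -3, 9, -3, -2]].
The Jordan structure of A has elementary divisors (x + 5)^3, (x + 5)^2. Arranging the block sizes at each eigenvalue in decreasing order and taking row products gives the invariant factors.

Invariant factors (smallest first, each dividing the next): (x + 5)^2, (x + 5)^3.

Check: the last factor (x + 5)^3 is the minimal polynomial, and the product (x + 5)^5 is the characteristic polynomial.

(x + 5)^2, (x + 5)^3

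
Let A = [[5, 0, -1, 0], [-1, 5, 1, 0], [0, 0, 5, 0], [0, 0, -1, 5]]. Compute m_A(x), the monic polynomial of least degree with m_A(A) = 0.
m_A(x) = (x - 5)^3

The characteristic polynomial factors as (x - 5)^4. The minimal polynomial is ∏(x - λ)^{k_λ} where k_λ is the size of the largest Jordan block at λ.

For λ = 5: rank(A - 5I) = 2, and the largest Jordan block has size 3 (the smallest k with rank((A - 5I)^k) = rank((A - 5I)^(k+1))).

So m_A(x) = (x - 5)^3.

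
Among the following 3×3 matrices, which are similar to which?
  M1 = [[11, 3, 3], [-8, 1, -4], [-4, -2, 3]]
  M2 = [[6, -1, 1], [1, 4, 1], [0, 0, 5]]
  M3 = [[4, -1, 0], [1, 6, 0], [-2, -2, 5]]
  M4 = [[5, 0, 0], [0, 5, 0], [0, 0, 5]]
2 classes: {M1, M2, M3}, {M4}

Characteristic polynomials: χ_{M1} = (x - 5)^3, χ_{M2} = (x - 5)^3, χ_{M3} = (x - 5)^3, χ_{M4} = (x - 5)^3.

{M1, M2, M3}: invariant factors x - 5, (x - 5)^2.

{M4}: invariant factors x - 5, x - 5, x - 5.

Matrices are similar if and only if their invariant-factor lists agree; the partition into similarity classes is {M1, M2, M3}, {M4}.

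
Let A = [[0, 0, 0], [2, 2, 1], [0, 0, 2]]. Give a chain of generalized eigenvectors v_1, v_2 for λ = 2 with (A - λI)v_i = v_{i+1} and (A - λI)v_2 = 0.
We seek v_1 ∈ ker((A - 2I)^2) \ ker(A - 2I), then set v_{i+1} = (A - 2I) v_i.

One such chain is v_1 = [[0, 0, 1]]^T, v_2 = [[0, 1, 0]]^T. Check: (A - 2I) v_2 = [[0, 0, 0]]^T = 0.

v_1 = [[0, 0, 1]]^T, v_2 = [[0, 1, 0]]^T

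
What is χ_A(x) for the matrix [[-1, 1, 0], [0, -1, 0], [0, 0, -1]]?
xI - A = [[x + 1, -1, 0], [0, x + 1, 0], [0, 0, x + 1]].

Expanding det(xI - A) along the first row:
det(xI - A) = + (x + 1)·det([[x + 1, 0], [0, x + 1]]) - (-1)·det([[0, 0], [0, x + 1]]) + (0)·det([[0, x + 1], [0, 0]]).

Evaluating gives χ_A(x) = x^3 + 3x^2 + 3x + 1 = (x + 1)^3.

χ_A(x) = (x + 1)^3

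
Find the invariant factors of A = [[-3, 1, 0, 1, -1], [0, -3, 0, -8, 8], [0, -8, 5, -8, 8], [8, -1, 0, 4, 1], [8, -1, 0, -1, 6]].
x - 5, x - 5, (x - 5)(x + 3)^2

The Jordan structure of A has elementary divisors (x + 3)^2, (x - 5), (x - 5), (x - 5). Arranging the block sizes at each eigenvalue in decreasing order and taking row products gives the invariant factors.

Invariant factors (smallest first, each dividing the next): x - 5, x - 5, (x - 5)(x + 3)^2.

Check: the last factor (x - 5)(x + 3)^2 is the minimal polynomial, and the product (x - 5)^3(x + 3)^2 is the characteristic polynomial.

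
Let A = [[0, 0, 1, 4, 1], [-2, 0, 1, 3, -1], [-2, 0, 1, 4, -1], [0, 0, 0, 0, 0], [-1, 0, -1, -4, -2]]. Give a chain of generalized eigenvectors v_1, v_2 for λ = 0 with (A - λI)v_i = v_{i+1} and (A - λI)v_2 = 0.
v_1 = [[0, 0, 4, -1, 0]]^T, v_2 = [[0, 1, 0, 0, 0]]^T

We seek v_1 ∈ ker(A^2) \ ker(A), then set v_{i+1} = A v_i.

One such chain is v_1 = [[0, 0, 4, -1, 0]]^T, v_2 = [[0, 1, 0, 0, 0]]^T. Check: A v_2 = [[0, 0, 0, 0, 0]]^T = 0.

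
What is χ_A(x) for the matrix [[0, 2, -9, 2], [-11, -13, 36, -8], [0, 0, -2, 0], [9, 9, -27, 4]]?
xI - A = [[x, -2, 9, -2], [11, x + 13, -36, 8], [0, 0, x + 2, 0], [-9, -9, 27, x - 4]].

Expanding det(xI - A) along the first row:
det(xI - A) = + (x)·det([[x + 13, -36, 8], [0, x + 2, 0], [-9, 27, x - 4]]) - (-2)·det([[11, -36, 8], [0, x + 2, 0], [-9, 27, x - 4]]) + (9)·det([[11, x + 13, 8], [0, 0, 0], [-9, -9, x - 4]]) - (-2)·det([[11, x + 13, -36], [0, 0, x + 2], [-9, -9, 27]]).

Evaluating gives χ_A(x) = x^4 + 11x^3 + 42x^2 + 68x + 40 = (x + 2)^3(x + 5).

χ_A(x) = (x + 2)^3(x + 5)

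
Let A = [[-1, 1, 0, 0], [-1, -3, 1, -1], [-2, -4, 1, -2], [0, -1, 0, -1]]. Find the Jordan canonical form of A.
The characteristic polynomial is det(xI - A) = (x + 1)^4, so the eigenvalues are -1 (algebraic multiplicity 4).

For λ = -1: rank(A + I) = 2, rank((A + I)^2) = 1, rank((A + I)^3) = 0. The eigenspace has dimension 4 - 2 = 2, so there are 2 Jordan blocks; the rank sequence gives block sizes [3, 1].

Assembling the blocks gives the Jordan form J above.

J = [[-1, 1, 0, 0], [0, -1, 1, 0], [0, 0, -1, 0], [0, 0, 0, -1]]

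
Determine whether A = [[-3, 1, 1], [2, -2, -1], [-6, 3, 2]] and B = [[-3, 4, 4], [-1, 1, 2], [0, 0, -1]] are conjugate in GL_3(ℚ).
Yes.

Two matrices over a field are similar if and only if they have the same invariant factors.

Both A and B have characteristic polynomial (x + 1)^3 and minimal polynomial (x + 1)^2. Computing further, both have invariant factors x + 1, (x + 1)^2. Hence A and B are similar.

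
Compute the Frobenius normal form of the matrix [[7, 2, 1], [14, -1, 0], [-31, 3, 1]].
R = [[0, 0, -24], [1, 0, -2], [0, 1, 7]]

The invariant factors of A (the non-unit diagonal entries of the Smith normal form of xI - A over ℚ[x]) are (x - 6)(x^2 - x - 4), each dividing the next. The characteristic polynomial is their product, (x - 6)(x^2 - x - 4).

The rational canonical form is the block-diagonal matrix of companion matrices C(f_i):
R = [[0, 0, -24], [1, 0, -2], [0, 1, 7]].

Note the characteristic polynomial does not split into linear factors over ℚ, so A has no Jordan form over ℚ; the rational canonical form exists over any field.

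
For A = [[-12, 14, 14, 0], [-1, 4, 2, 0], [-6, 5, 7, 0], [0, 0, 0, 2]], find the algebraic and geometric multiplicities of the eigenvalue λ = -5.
algebraic multiplicity 1, geometric multiplicity 1

The characteristic polynomial is (x - 2)^3(x + 5), so the factor x + 5 appears with exponent 1: the algebraic multiplicity is 1.

rank(A + 5I) = 3, so the eigenspace has dimension 4 - 3 = 1: the geometric multiplicity is 1.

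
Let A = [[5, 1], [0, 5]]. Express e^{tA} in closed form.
A has Jordan form J = [[5, 1], [0, 5]] with A = PJP^{-1}, so e^{tA} = P e^{tJ} P^{-1}.

For a Jordan block J_k(λ), e^{tJ_k(λ)} = e^{λt} · (I + tN + t^2 N^2/2! + ... + t^{k-1} N^{k-1}/(k-1)!) where N is the nilpotent superdiagonal part.

Assembling the blocks and conjugating back gives the entries of e^{tA} as shown above.

e^{tA} = [[e^{5*t}, t*e^{5*t}], [0, e^{5*t}]]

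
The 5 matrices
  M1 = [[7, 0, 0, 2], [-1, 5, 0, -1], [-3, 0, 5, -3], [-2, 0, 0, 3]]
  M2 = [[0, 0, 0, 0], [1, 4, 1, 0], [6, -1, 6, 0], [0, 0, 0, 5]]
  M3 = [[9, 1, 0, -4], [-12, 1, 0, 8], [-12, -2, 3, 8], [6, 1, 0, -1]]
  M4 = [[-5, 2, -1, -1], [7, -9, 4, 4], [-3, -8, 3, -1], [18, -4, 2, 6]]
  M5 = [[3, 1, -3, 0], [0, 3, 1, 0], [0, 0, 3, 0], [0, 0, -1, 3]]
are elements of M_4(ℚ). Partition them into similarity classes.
5 classes: {M1}, {M2}, {M3}, {M4}, {M5}

Characteristic polynomials: χ_{M1} = (x - 5)^4, χ_{M2} = x(x - 5)^3, χ_{M3} = (x - 3)^4, χ_{M4} = (x - 4)(x + 1)(x + 4)^2, χ_{M5} = (x - 3)^4.

{M1}: invariant factors x - 5, x - 5, (x - 5)^2.

{M2}: invariant factors x - 5, x(x - 5)^2.

{M3}: invariant factors x - 3, x - 3, (x - 3)^2.

{M4}: invariant factors (x - 4)(x + 1)(x + 4)^2.

{M5}: invariant factors x - 3, (x - 3)^3.

Matrices are similar if and only if their invariant-factor lists agree; the partition into similarity classes is {M1}, {M2}, {M3}, {M4}, {M5}.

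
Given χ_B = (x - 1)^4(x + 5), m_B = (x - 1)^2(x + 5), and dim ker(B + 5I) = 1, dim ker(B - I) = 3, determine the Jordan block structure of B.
λ = -5: algebraic multiplicity 1 (exponent in χ_B), largest block size 1 (exponent in m_B), 1 block (geometric multiplicity). This forces block sizes [1].
λ = 1: algebraic multiplicity 4 (exponent in χ_B), largest block size 2 (exponent in m_B), 3 blocks (geometric multiplicity). These force block sizes [2, 1, 1].

Jordan blocks: (-5, 1), (1, 2), (1, 1), (1, 1)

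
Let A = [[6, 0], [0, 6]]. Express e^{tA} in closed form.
A has Jordan form J = [[6, 0], [0, 6]] with A = PJP^{-1}, so e^{tA} = P e^{tJ} P^{-1}.

For a Jordan block J_k(λ), e^{tJ_k(λ)} = e^{λt} · (I + tN + t^2 N^2/2! + ... + t^{k-1} N^{k-1}/(k-1)!) where N is the nilpotent superdiagonal part.

Assembling the blocks and conjugating back gives the entries of e^{tA} as shown above.

e^{tA} = [[e^{6*t}, 0], [0, e^{6*t}]]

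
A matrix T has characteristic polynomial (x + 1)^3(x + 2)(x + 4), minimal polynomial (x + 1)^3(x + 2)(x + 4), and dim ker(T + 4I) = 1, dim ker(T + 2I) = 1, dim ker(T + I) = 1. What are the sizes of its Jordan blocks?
λ = -4: algebraic multiplicity 1 (exponent in χ_T), largest block size 1 (exponent in m_T), 1 block (geometric multiplicity). This forces block sizes [1].
λ = -2: algebraic multiplicity 1 (exponent in χ_T), largest block size 1 (exponent in m_T), 1 block (geometric multiplicity). This forces block sizes [1].
λ = -1: algebraic multiplicity 3 (exponent in χ_T), largest block size 3 (exponent in m_T), 1 block (geometric multiplicity). This forces block sizes [3].

Jordan blocks: (-4, 1), (-2, 1), (-1, 3)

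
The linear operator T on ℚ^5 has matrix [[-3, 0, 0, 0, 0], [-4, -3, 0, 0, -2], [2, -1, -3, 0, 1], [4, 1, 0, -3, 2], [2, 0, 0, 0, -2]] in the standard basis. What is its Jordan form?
J = [[-3, 1, 0, 0, 0], [0, -3, 0, 0, 0], [0, 0, -3, 0, 0], [0, 0, 0, -3, 0], [0, 0, 0, 0, -2]]

The characteristic polynomial is det(xI - A) = (x + 2)(x + 3)^4, so the eigenvalues are -3 (algebraic multiplicity 4), -2 (algebraic multiplicity 1).

For λ = -3: rank(A + 3I) = 2, rank((A + 3I)^2) = 1. The eigenspace has dimension 5 - 2 = 3, so there are 3 Jordan blocks; the rank sequence gives block sizes [2, 1, 1].

For λ = -2: algebraic multiplicity 1 gives one 1×1 block.

Assembling the blocks gives the Jordan form J above.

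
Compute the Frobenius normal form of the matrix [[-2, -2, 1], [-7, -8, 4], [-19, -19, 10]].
R = [[0, 0, 1], [1, 0, 3], [0, 1, 0]]

The invariant factors of A (the non-unit diagonal entries of the Smith normal form of xI - A over ℚ[x]) are x^3 - 3x - 1, each dividing the next. The characteristic polynomial is their product, x^3 - 3x - 1.

The rational canonical form is the block-diagonal matrix of companion matrices C(f_i):
R = [[0, 0, 1], [1, 0, 3], [0, 1, 0]].

Note the characteristic polynomial does not split into linear factors over ℚ, so A has no Jordan form over ℚ; the rational canonical form exists over any field.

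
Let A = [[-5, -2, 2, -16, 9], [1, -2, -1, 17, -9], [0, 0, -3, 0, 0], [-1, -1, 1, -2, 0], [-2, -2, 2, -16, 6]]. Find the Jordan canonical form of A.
The characteristic polynomial is det(xI - A) = (x - 6)(x + 3)^4, so the eigenvalues are -3 (algebraic multiplicity 4), 6 (algebraic multiplicity 1).

For λ = -3: rank(A + 3I) = 2, rank((A + 3I)^2) = 1. The eigenspace has dimension 5 - 2 = 3, so there are 3 Jordan blocks; the rank sequence gives block sizes [2, 1, 1].

For λ = 6: algebraic multiplicity 1 gives one 1×1 block.

Assembling the blocks gives the Jordan form J above.

J = [[-3, 1, 0, 0, 0], [0, -3, 0, 0, 0], [0, 0, -3, 0, 0], [0, 0, 0, -3, 0], [0, 0, 0, 0, 6]]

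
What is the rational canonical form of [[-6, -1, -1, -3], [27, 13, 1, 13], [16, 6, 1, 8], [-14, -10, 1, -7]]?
The invariant factors of A (the non-unit diagonal entries of the Smith normal form of xI - A over ℚ[x]) are (x + 1)^2(x^2 - 3x - 5), each dividing the next. The characteristic polynomial is their product, (x + 1)^2(x^2 - 3x - 5).

The rational canonical form is the block-diagonal matrix of companion matrices C(f_i):
R = [[0, 0, 0, 5], [1, 0, 0, 13], [0, 1, 0, 10], [0, 0, 1, 1]].

Note the characteristic polynomial does not split into linear factors over ℚ, so A has no Jordan form over ℚ; the rational canonical form exists over any field.

R = [[0, 0, 0, 5], [1, 0, 0, 13], [0, 1, 0, 10], [0, 0, 1, 1]]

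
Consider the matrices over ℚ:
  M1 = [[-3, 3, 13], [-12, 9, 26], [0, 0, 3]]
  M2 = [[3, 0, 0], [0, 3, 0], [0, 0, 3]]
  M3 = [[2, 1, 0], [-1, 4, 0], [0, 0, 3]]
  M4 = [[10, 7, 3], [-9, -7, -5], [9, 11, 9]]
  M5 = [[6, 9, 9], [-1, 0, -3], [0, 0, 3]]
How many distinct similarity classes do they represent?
Characteristic polynomials: χ_{M1} = (x - 3)^3, χ_{M2} = (x - 3)^3, χ_{M3} = (x - 3)^3, χ_{M4} = (x - 4)^3, χ_{M5} = (x - 3)^3.

{M1, M3, M5}: invariant factors x - 3, (x - 3)^2.

{M2}: invariant factors x - 3, x - 3, x - 3.

{M4}: invariant factors (x - 4)^3.

Matrices are similar if and only if their invariant-factor lists agree; the partition into similarity classes is {M1, M3, M5}, {M2}, {M4}.

3 classes: {M1, M3, M5}, {M2}, {M4}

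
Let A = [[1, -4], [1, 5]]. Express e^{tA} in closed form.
A has Jordan form J = [[3, 1], [0, 3]] with A = PJP^{-1}, so e^{tA} = P e^{tJ} P^{-1}.

For a Jordan block J_k(λ), e^{tJ_k(λ)} = e^{λt} · (I + tN + t^2 N^2/2! + ... + t^{k-1} N^{k-1}/(k-1)!) where N is the nilpotent superdiagonal part.

Assembling the blocks and conjugating back gives the entries of e^{tA} as shown above.

e^{tA} = [[(1 - 2*t)*e^{3*t}, -4*t*e^{3*t}], [t*e^{3*t}, (2*t + 1)*e^{3*t}]]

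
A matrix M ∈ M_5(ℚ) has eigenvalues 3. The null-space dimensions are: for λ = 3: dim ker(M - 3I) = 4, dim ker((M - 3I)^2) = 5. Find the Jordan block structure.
Jordan blocks: (3, 2), (3, 1), (3, 1), (3, 1)

λ = 3: successive nullity increments [4, 1] count blocks of size ≥ k; block sizes are [2, 1, 1, 1].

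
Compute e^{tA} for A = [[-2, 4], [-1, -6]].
e^{tA} = [[(2*t + 1)*e^{-4*t}, 4*t*e^{-4*t}], [-t*e^{-4*t}, (1 - 2*t)*e^{-4*t}]]

A has Jordan form J = [[-4, 1], [0, -4]] with A = PJP^{-1}, so e^{tA} = P e^{tJ} P^{-1}.

For a Jordan block J_k(λ), e^{tJ_k(λ)} = e^{λt} · (I + tN + t^2 N^2/2! + ... + t^{k-1} N^{k-1}/(k-1)!) where N is the nilpotent superdiagonal part.

Assembling the blocks and conjugating back gives the entries of e^{tA} as shown above.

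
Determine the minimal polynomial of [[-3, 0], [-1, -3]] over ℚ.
The characteristic polynomial factors as (x + 3)^2. The minimal polynomial is ∏(x - λ)^{k_λ} where k_λ is the size of the largest Jordan block at λ.

For λ = -3: rank(A + 3I) = 1, and the largest Jordan block has size 2 (the smallest k with rank((A + 3I)^k) = rank((A + 3I)^(k+1))).

So m_A(x) = (x + 3)^2.

m_A(x) = (x + 3)^2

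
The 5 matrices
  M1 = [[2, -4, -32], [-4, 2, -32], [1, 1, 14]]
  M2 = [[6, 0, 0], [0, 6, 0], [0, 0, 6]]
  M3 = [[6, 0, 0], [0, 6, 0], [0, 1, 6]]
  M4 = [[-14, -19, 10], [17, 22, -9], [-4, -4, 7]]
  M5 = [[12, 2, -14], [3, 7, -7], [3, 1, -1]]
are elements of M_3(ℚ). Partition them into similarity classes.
Characteristic polynomials: χ_{M1} = (x - 6)^3, χ_{M2} = (x - 6)^3, χ_{M3} = (x - 6)^3, χ_{M4} = (x - 5)^3, χ_{M5} = (x - 6)^3.

{M1, M3, M5}: invariant factors x - 6, (x - 6)^2.

{M2}: invariant factors x - 6, x - 6, x - 6.

{M4}: invariant factors (x - 5)^3.

Matrices are similar if and only if their invariant-factor lists agree; the partition into similarity classes is {M1, M3, M5}, {M2}, {M4}.

3 classes: {M1, M3, M5}, {M2}, {M4}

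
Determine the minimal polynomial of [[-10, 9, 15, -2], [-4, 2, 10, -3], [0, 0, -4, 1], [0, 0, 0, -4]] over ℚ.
m_A(x) = (x + 4)^2

The characteristic polynomial factors as (x + 4)^4. The minimal polynomial is ∏(x - λ)^{k_λ} where k_λ is the size of the largest Jordan block at λ.

For λ = -4: rank(A + 4I) = 2, and the largest Jordan block has size 2 (the smallest k with rank((A + 4I)^k) = rank((A + 4I)^(k+1))).

So m_A(x) = (x + 4)^2.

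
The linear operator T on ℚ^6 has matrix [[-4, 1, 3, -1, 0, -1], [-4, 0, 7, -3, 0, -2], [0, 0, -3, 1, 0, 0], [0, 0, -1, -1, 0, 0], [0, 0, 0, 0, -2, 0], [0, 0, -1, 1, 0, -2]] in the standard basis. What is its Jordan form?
J = [[-2, 1, 0, 0, 0, 0], [0, -2, 0, 0, 0, 0], [0, 0, -2, 1, 0, 0], [0, 0, 0, -2, 0, 0], [0, 0, 0, 0, -2, 0], [0, 0, 0, 0, 0, -2]]

The characteristic polynomial is det(xI - A) = (x + 2)^6, so the eigenvalues are -2 (algebraic multiplicity 6).

For λ = -2: rank(A + 2I) = 2, rank((A + 2I)^2) = 0. The eigenspace has dimension 6 - 2 = 4, so there are 4 Jordan blocks; the rank sequence gives block sizes [2, 2, 1, 1].

Assembling the blocks gives the Jordan form J above.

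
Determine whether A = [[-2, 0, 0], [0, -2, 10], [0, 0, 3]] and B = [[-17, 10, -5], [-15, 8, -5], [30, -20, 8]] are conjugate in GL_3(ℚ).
Two matrices over a field are similar if and only if they have the same invariant factors.

Both A and B have characteristic polynomial (x - 3)(x + 2)^2 and minimal polynomial (x - 3)(x + 2). Computing further, both have invariant factors x + 2, (x - 3)(x + 2). Hence A and B are similar.

Yes.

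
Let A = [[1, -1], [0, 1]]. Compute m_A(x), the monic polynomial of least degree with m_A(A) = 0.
The characteristic polynomial factors as (x - 1)^2. The minimal polynomial is ∏(x - λ)^{k_λ} where k_λ is the size of the largest Jordan block at λ.

For λ = 1: rank(A - I) = 1, and the largest Jordan block has size 2 (the smallest k with rank((A - I)^k) = rank((A - I)^(k+1))).

So m_A(x) = (x - 1)^2.

m_A(x) = (x - 1)^2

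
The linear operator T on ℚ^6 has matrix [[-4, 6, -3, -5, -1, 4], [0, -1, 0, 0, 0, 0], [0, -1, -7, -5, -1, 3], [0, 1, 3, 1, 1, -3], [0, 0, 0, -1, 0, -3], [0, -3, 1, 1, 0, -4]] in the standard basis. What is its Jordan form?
The characteristic polynomial is det(xI - A) = (x + 1)^3(x + 4)^3, so the eigenvalues are -4 (algebraic multiplicity 3), -1 (algebraic multiplicity 3).

For λ = -4: rank(A + 4I) = 5, rank((A + 4I)^2) = 4, rank((A + 4I)^3) = 3. The eigenspace has dimension 6 - 5 = 1, so there is 1 Jordan block; the rank sequence gives block sizes [3].

For λ = -1: rank(A + I) = 5, rank((A + I)^2) = 4, rank((A + I)^3) = 3. The eigenspace has dimension 6 - 5 = 1, so there is 1 Jordan block; the rank sequence gives block sizes [3].

Assembling the blocks gives the Jordan form J above.

J = [[-4, 1, 0, 0, 0, 0], [0, -4, 1, 0, 0, 0], [0, 0, -4, 0, 0, 0], [0, 0, 0, -1, 1, 0], [0, 0, 0, 0, -1, 1], [0, 0, 0, 0, 0, -1]]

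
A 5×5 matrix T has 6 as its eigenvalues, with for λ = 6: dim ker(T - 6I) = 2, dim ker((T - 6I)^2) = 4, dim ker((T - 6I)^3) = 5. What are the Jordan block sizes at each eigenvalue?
λ = 6: successive nullity increments [2, 2, 1] count blocks of size ≥ k; block sizes are [3, 2].

Jordan blocks: (6, 3), (6, 2)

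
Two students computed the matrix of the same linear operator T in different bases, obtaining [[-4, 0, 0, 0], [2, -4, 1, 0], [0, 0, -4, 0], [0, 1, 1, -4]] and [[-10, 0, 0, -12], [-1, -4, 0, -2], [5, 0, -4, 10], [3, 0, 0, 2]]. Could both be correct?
No.

Both have characteristic polynomial (x + 4)^4, but the minimal polynomial of A is (x + 4)^3 while the minimal polynomial of B is (x + 4)^2. The minimal polynomial is a similarity invariant, so A and B are not similar.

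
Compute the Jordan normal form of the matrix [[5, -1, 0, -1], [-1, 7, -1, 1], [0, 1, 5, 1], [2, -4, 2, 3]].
J = [[5, 1, 0, 0], [0, 5, 1, 0], [0, 0, 5, 0], [0, 0, 0, 5]]

The characteristic polynomial is det(xI - A) = (x - 5)^4, so the eigenvalues are 5 (algebraic multiplicity 4).

For λ = 5: rank(A - 5I) = 2, rank((A - 5I)^2) = 1, rank((A - 5I)^3) = 0. The eigenspace has dimension 4 - 2 = 2, so there are 2 Jordan blocks; the rank sequence gives block sizes [3, 1].

Assembling the blocks gives the Jordan form J above.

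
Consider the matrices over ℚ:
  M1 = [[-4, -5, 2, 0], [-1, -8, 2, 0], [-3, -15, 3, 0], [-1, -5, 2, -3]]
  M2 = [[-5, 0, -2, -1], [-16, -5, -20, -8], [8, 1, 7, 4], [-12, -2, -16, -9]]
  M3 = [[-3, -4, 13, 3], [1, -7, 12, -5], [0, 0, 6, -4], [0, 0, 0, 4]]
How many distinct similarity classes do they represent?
3 classes: {M1}, {M2}, {M3}

Characteristic polynomials: χ_{M1} = (x + 3)^4, χ_{M2} = (x + 3)^4, χ_{M3} = (x - 6)(x - 4)(x + 5)^2.

{M1}: invariant factors x + 3, x + 3, (x + 3)^2.

{M2}: invariant factors (x + 3)^2, (x + 3)^2.

{M3}: invariant factors (x - 6)(x - 4)(x + 5)^2.

Matrices are similar if and only if their invariant-factor lists agree; the partition into similarity classes is {M1}, {M2}, {M3}.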